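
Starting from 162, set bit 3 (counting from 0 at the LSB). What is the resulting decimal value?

170

x = 010100010
bit 3 is currently 0; set it via x | (1 << 3) = x | 8
→ 010101010 = 170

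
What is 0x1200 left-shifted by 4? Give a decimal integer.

73728

0x1200 = 00001001000000000
shift left by 4 → 10010000000000000 = 73728
(equivalently, 4608 × 2^4 = 4608 × 16)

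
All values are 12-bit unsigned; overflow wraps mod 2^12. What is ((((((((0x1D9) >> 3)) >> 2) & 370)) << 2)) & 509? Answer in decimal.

0x1D9 = 000111011001
→ >> 3 → 000000111011 = 59
→ >> 2 → 000000001110 = 14
370 = 000101110010
→ & → 000000000010 = 2
→ << 2 (mod 2^12) → 000000001000 = 8
509 = 000111111101
→ & → 000000001000 = 8

8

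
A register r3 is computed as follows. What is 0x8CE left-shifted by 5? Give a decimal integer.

0x8CE = 00000100011001110
shift left by 5 → 10001100111000000 = 72128
(equivalently, 2254 × 2^5 = 2254 × 32)

72128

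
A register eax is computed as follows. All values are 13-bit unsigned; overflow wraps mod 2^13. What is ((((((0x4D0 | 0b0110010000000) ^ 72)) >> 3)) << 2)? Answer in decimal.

0x4D0 = 0010011010000
0b0110010000000 = 0110010000000
→ | → 0110011010000 = 3280
72 = 0000001001000
→ ^ → 0110010011000 = 3224
→ >> 3 → 0000110010011 = 403
→ << 2 (mod 2^13) → 0011001001100 = 1612

1612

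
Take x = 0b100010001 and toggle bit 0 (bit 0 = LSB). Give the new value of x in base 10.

x = 100010001
bit 0 is currently 1; toggle it via x ^ (1 << 0) = x ^ 1
→ 100010000 = 272

272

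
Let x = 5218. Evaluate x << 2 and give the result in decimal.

20872

5218 = 001010001100010
shift left by 2 → 101000110001000 = 20872
(equivalently, 5218 × 2^2 = 5218 × 4)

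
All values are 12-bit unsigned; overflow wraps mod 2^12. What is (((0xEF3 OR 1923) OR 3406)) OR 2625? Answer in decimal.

0xEF3 = 111011110011
1923 = 011110000011
→ OR → 111111110011 = 4083
3406 = 110101001110
→ OR → 111111111111 = 4095
2625 = 101001000001
→ OR → 111111111111 = 4095

4095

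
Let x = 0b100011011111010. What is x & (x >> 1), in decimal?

632

x = 100011011111010 = 18170
x>>1 = 010001101111101
AND  = 000001001111000 = 632
(x & (x >> 1) has a 1 wherever x has two consecutive 1 bits.)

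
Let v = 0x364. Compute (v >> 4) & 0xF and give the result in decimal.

6

v = 1101100100
Shift right by 4: 110110
Mask low 4 bits: 0110 = 6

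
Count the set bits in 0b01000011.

n = 1000011
Count the 1s: 1 + 1 + 1 = 3

3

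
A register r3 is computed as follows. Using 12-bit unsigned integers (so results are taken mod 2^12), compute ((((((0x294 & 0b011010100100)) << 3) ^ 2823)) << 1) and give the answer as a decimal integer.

0x294 = 001010010100
0b011010100100 = 011010100100
→ & → 001010000100 = 644
→ << 3 (mod 2^12) → 010000100000 = 1056
2823 = 101100000111
→ ^ → 111100100111 = 3879
→ << 1 (mod 2^12) → 111001001110 = 3662

3662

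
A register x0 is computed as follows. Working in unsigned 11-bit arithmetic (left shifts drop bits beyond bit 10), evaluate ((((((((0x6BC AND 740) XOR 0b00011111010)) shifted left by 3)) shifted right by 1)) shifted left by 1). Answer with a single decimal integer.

752

0x6BC = 11010111100
740 = 01011100100
→ AND → 01010100100 = 676
0b00011111010 = 00011111010
→ XOR → 01001011110 = 606
→ shifted left by 3 (mod 2^11) → 01011110000 = 752
→ shifted right by 1 → 00101111000 = 376
→ shifted left by 1 (mod 2^11) → 01011110000 = 752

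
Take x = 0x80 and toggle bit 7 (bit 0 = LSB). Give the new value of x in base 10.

0

x = 0010000000
bit 7 is currently 1; toggle it via x ^ (1 << 7) = x ^ 128
→ 0000000000 = 0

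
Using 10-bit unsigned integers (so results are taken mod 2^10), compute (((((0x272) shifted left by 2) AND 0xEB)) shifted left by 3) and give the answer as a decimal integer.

576

0x272 = 1001110010
→ shifted left by 2 (mod 2^10) → 0111001000 = 456
0xEB = 0011101011
→ AND → 0011001000 = 200
→ shifted left by 3 (mod 2^10) → 1001000000 = 576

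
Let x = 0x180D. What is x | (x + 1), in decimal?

6159

x = 1100000001101 = 6157
x + 1 = 1100000001110
OR    = 1100000001111 = 6159
(x | (x + 1) sets the lowest cleared bit.)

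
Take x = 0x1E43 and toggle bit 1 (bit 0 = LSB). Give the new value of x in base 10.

7745

x = 1111001000011
bit 1 is currently 1; toggle it via x ^ (1 << 1) = x ^ 2
→ 1111001000001 = 7745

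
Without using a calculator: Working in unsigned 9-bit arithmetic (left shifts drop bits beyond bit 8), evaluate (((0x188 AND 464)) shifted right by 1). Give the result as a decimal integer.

192

0x188 = 110001000
464 = 111010000
→ AND → 110000000 = 384
→ shifted right by 1 → 011000000 = 192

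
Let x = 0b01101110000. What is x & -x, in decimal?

16

x = 1101110000 = 880
-x (two's complement) = …0010010000
AND   = 0000010000 = 16
(x & -x isolates the lowest set bit of x.)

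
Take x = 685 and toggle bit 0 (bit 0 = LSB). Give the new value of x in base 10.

684

x = 1010101101
bit 0 is currently 1; toggle it via x ^ (1 << 0) = x ^ 1
→ 1010101100 = 684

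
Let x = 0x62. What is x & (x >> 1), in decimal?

x = 1100010 = 98
x>>1 = 0110001
AND  = 0100000 = 32
(x & (x >> 1) has a 1 wherever x has two consecutive 1 bits.)

32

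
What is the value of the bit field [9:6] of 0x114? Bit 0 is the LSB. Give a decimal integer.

4

v = 0100010100
Shift right by 6: 0100
Mask low 4 bits: 0100 = 4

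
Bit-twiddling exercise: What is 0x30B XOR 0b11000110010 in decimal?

1337

0x30B = 01100001011
b = 11000110010
XOR → 10100111001 = 1337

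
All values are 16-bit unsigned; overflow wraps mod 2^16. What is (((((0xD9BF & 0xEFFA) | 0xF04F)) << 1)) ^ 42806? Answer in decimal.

21704

0xD9BF = 1101100110111111
0xEFFA = 1110111111111010
→ & → 1100100110111010 = 51642
0xF04F = 1111000001001111
→ | → 1111100111111111 = 63999
→ << 1 (mod 2^16) → 1111001111111110 = 62462
42806 = 1010011100110110
→ ^ → 0101010011001000 = 21704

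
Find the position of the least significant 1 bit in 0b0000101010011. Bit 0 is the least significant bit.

0

0b0000101010011 = 101010011
Trailing zeros: 0, so the lowest set bit is bit 0 (value 1).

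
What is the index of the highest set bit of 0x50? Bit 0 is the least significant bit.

6

0x50 = 1010000
The topmost 1 is at position 6 (since 2^6 = 64 ≤ 80 < 128).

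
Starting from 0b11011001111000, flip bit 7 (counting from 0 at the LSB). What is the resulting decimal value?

x = 11011001111000
bit 7 is currently 0; toggle it via x ^ (1 << 7) = x ^ 128
→ 11011011111000 = 14072

14072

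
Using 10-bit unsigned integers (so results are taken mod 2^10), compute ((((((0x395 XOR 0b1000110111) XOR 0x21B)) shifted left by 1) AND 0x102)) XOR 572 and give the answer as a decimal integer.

0x395 = 1110010101
0b1000110111 = 1000110111
→ XOR → 0110100010 = 418
0x21B = 1000011011
→ XOR → 1110111001 = 953
→ shifted left by 1 (mod 2^10) → 1101110010 = 882
0x102 = 0100000010
→ AND → 0100000010 = 258
572 = 1000111100
→ XOR → 1100111110 = 830

830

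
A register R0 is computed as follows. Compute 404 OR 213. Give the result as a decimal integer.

469

404 = 110010100
213 = 011010101
 OR → 111010101 = 469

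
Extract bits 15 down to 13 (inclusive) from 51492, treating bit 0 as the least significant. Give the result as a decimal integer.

v = 1100100100100100
Shift right by 13: 110
Mask low 3 bits: 110 = 6

6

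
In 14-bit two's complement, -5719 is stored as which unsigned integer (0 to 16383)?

5719 in 14 bits: 01011001010111
Invert: 10100110101000
Add 1:  10100110101001 = 10665
(Check: 2^14 - 5719 = 16384 - 5719 = 10665.)

10665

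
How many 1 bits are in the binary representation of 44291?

7

44291 = 1010110100000011
Count the 1s: 1 + 1 + 1 + 1 + 1 + 1 + 1 = 7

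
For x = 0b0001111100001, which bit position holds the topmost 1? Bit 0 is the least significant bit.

9

0b0001111100001 = 1111100001
The topmost 1 is at position 9 (since 2^9 = 512 ≤ 993 < 1024).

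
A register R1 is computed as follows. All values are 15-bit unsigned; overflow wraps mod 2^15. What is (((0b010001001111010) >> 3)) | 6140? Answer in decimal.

6143

0b010001001111010 = 010001001111010
→ >> 3 → 000010001001111 = 1103
6140 = 001011111111100
→ | → 001011111111111 = 6143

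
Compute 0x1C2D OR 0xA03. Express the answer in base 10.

0x1C2D = 1110000101101
0xA03 = 0101000000011
 OR → 1111000101111 = 7727

7727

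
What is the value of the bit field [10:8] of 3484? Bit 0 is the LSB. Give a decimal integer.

5

v = 110110011100
Shift right by 8: 1101
Mask low 3 bits: 101 = 5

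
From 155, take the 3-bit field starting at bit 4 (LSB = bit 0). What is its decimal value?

1

v = 00010011011
Shift right by 4: 0001001
Mask low 3 bits: 001 = 1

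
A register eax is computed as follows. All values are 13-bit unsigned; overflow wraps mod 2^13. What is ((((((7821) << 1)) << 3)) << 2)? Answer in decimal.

832

7821 = 1111010001101
→ << 1 (mod 2^13) → 1110100011010 = 7450
→ << 3 (mod 2^13) → 0100011010000 = 2256
→ << 2 (mod 2^13) → 0001101000000 = 832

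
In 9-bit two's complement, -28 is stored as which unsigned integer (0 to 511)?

28 in 9 bits: 000011100
Invert: 111100011
Add 1:  111100100 = 484
(Check: 2^9 - 28 = 512 - 28 = 484.)

484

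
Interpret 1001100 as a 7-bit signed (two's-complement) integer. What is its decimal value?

pattern = 1001100 (MSB is 1 ⇒ negative)
Invert: 0110011, add 1 → 0110100 = 52, so the value is -52.
(Equivalently: 76 - 2^7 = 76 - 128 = -52.)

-52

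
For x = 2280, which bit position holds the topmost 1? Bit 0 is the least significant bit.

2280 = 100011101000
The topmost 1 is at position 11 (since 2^11 = 2048 ≤ 2280 < 4096).

11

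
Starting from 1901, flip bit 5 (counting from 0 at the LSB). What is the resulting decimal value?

1869

x = 00011101101101
bit 5 is currently 1; toggle it via x ^ (1 << 5) = x ^ 32
→ 00011101001101 = 1869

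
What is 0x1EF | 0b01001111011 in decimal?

1023

0x1EF = 0111101111
b = 1001111011
 OR → 1111111111 = 1023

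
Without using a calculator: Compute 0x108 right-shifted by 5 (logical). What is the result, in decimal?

8

0x108 = 100001000
shift right by 5 → 000001000 = 8
(equivalently, floor(264 / 32))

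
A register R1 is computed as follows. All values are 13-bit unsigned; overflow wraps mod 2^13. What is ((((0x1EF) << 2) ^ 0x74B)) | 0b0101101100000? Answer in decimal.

0x1EF = 0000111101111
→ << 2 (mod 2^13) → 0011110111100 = 1980
0x74B = 0011101001011
→ ^ → 0000011110111 = 247
0b0101101100000 = 0101101100000
→ | → 0101111110111 = 3063

3063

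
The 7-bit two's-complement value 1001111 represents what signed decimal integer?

pattern = 1001111 (MSB is 1 ⇒ negative)
Invert: 0110000, add 1 → 0110001 = 49, so the value is -49.
(Equivalently: 79 - 2^7 = 79 - 128 = -49.)

-49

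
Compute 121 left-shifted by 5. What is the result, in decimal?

3872

121 = 000001111001
shift left by 5 → 111100100000 = 3872
(equivalently, 121 × 2^5 = 121 × 32)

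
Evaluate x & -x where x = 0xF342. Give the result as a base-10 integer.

x = 1111001101000010 = 62274
-x (two's complement) = …0000110010111110
AND   = 0000000000000010 = 2
(x & -x isolates the lowest set bit of x.)

2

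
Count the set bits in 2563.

2563 = 101000000011
Count the 1s: 1 + 1 + 1 + 1 = 4

4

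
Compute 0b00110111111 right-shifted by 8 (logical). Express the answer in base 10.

x = 110111111
shift right by 8 → 000000001 = 1
(equivalently, floor(447 / 256))

1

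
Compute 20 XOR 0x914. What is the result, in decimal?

2304

20 = 000000010100
0x914 = 100100010100
XOR → 100100000000 = 2304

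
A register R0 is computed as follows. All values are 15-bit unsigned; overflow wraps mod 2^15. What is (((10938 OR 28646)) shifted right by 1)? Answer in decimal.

14335

10938 = 010101010111010
28646 = 110111111100110
→ OR → 110111111111110 = 28670
→ shifted right by 1 → 011011111111111 = 14335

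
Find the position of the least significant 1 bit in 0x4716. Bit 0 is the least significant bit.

0x4716 = 100011100010110
Trailing zeros: 1, so the lowest set bit is bit 1 (value 2).

1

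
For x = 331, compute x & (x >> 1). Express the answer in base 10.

x = 101001011 = 331
x>>1 = 010100101
AND  = 000000001 = 1
(x & (x >> 1) has a 1 wherever x has two consecutive 1 bits.)

1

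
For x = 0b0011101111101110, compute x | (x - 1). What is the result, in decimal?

x = 11101111101110 = 15342
x - 1 = 11101111101101
OR    = 11101111101111 = 15343
(x | (x - 1) sets all bits below the lowest set bit.)

15343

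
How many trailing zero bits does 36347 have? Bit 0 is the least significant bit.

36347 = 1000110111111011
Trailing zeros: 0, so the lowest set bit is bit 0 (value 1).

0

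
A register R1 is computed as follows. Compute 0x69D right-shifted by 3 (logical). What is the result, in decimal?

0x69D = 11010011101
shift right by 3 → 00011010011 = 211
(equivalently, floor(1693 / 8))

211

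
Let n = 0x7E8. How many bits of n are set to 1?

7

0x7E8 = 11111101000
Count the 1s: 1 + 1 + 1 + 1 + 1 + 1 + 1 = 7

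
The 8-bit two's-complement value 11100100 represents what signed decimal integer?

-28

pattern = 11100100 (MSB is 1 ⇒ negative)
Invert: 00011011, add 1 → 00011100 = 28, so the value is -28.
(Equivalently: 228 - 2^8 = 228 - 256 = -28.)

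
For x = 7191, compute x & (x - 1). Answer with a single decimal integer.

x = 1110000010111 = 7191
x - 1 = 1110000010110
AND   = 1110000010110 = 7190
(x & (x - 1) clears the lowest set bit of x.)

7190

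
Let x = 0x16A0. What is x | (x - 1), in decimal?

x = 1011010100000 = 5792
x - 1 = 1011010011111
OR    = 1011010111111 = 5823
(x | (x - 1) sets all bits below the lowest set bit.)

5823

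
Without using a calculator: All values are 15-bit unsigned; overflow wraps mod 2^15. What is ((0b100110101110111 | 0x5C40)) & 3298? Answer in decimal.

0b100110101110111 = 100110101110111
0x5C40 = 101110001000000
→ | → 101110101110111 = 23927
3298 = 000110011100010
→ & → 000110001100010 = 3170

3170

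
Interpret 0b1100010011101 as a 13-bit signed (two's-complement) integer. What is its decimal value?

pattern = 1100010011101 (MSB is 1 ⇒ negative)
Invert: 0011101100010, add 1 → 0011101100011 = 1891, so the value is -1891.
(Equivalently: 6301 - 2^13 = 6301 - 8192 = -1891.)

-1891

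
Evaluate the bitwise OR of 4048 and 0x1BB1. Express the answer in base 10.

8177

4048 = 0111111010000
0x1BB1 = 1101110110001
 OR → 1111111110001 = 8177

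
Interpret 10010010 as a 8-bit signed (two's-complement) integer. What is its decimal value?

-110

pattern = 10010010 (MSB is 1 ⇒ negative)
Invert: 01101101, add 1 → 01101110 = 110, so the value is -110.
(Equivalently: 146 - 2^8 = 146 - 256 = -110.)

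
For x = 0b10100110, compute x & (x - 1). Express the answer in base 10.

164

x = 10100110 = 166
x - 1 = 10100101
AND   = 10100100 = 164
(x & (x - 1) clears the lowest set bit of x.)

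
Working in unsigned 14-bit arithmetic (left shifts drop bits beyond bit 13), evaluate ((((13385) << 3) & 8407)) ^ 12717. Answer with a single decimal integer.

4589

13385 = 11010001001001
→ << 3 (mod 2^14) → 10001001001000 = 8776
8407 = 10000011010111
→ & → 10000001000000 = 8256
12717 = 11000110101101
→ ^ → 01000111101101 = 4589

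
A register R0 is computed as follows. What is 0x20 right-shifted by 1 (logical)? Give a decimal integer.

16

0x20 = 100000
shift right by 1 → 010000 = 16
(equivalently, floor(32 / 2))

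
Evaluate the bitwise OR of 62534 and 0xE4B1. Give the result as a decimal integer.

62711

62534 = 1111010001000110
0xE4B1 = 1110010010110001
 OR → 1111010011110111 = 62711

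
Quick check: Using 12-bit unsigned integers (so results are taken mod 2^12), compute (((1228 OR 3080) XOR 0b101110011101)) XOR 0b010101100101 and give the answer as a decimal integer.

564

1228 = 010011001100
3080 = 110000001000
→ OR → 110011001100 = 3276
0b101110011101 = 101110011101
→ XOR → 011101010001 = 1873
0b010101100101 = 010101100101
→ XOR → 001000110100 = 564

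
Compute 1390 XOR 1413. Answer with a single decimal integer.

1390 = 10101101110
1413 = 10110000101
XOR → 00011101011 = 235

235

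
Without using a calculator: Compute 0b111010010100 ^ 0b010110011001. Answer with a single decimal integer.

a = 111010010100
b = 010110011001
XOR → 101100001101 = 2829

2829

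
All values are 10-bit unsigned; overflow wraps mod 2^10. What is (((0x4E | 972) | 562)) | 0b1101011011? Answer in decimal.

0x4E = 0001001110
972 = 1111001100
→ | → 1111001110 = 974
562 = 1000110010
→ | → 1111111110 = 1022
0b1101011011 = 1101011011
→ | → 1111111111 = 1023

1023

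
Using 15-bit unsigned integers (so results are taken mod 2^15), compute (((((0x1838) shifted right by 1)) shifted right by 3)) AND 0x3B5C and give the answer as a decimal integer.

0x1838 = 001100000111000
→ shifted right by 1 → 000110000011100 = 3100
→ shifted right by 3 → 000000110000011 = 387
0x3B5C = 011101101011100
→ AND → 000000100000000 = 256

256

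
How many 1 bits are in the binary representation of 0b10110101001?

n = 10110101001
Count the 1s: 1 + 1 + 1 + 1 + 1 + 1 = 6

6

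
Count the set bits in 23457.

23457 = 101101110100001
Count the 1s: 1 + 1 + 1 + 1 + 1 + 1 + 1 + 1 = 8

8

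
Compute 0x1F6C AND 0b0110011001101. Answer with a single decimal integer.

0x1F6C = 1111101101100
b = 0110011001101
AND → 0110001001100 = 3148

3148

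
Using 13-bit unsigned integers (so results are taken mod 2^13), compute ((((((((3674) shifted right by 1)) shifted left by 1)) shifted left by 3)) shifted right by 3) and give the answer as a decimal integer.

602

3674 = 0111001011010
→ shifted right by 1 → 0011100101101 = 1837
→ shifted left by 1 (mod 2^13) → 0111001011010 = 3674
→ shifted left by 3 (mod 2^13) → 1001011010000 = 4816
→ shifted right by 3 → 0001001011010 = 602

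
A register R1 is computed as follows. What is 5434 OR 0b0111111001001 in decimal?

8187

5434 = 1010100111010
b = 0111111001001
 OR → 1111111111011 = 8187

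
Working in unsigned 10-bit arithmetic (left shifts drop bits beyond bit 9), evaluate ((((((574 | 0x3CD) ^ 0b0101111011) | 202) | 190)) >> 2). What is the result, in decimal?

574 = 1000111110
0x3CD = 1111001101
→ | → 1111111111 = 1023
0b0101111011 = 0101111011
→ ^ → 1010000100 = 644
202 = 0011001010
→ | → 1011001110 = 718
190 = 0010111110
→ | → 1011111110 = 766
→ >> 2 → 0010111111 = 191

191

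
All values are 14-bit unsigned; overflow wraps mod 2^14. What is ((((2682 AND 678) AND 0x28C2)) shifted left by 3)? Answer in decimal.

2682 = 00101001111010
678 = 00001010100110
→ AND → 00001000100010 = 546
0x28C2 = 10100011000010
→ AND → 00000000000010 = 2
→ shifted left by 3 (mod 2^14) → 00000000010000 = 16

16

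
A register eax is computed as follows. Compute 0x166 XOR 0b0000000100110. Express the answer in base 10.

0x166 = 101100110
b = 000100110
XOR → 101000000 = 320

320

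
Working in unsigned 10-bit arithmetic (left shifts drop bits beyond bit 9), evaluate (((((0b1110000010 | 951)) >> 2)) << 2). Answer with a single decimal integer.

0b1110000010 = 1110000010
951 = 1110110111
→ | → 1110110111 = 951
→ >> 2 → 0011101101 = 237
→ << 2 (mod 2^10) → 1110110100 = 948

948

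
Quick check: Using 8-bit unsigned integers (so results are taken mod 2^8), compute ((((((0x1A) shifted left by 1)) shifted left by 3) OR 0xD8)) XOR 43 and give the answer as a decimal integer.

211

0x1A = 00011010
→ shifted left by 1 (mod 2^8) → 00110100 = 52
→ shifted left by 3 (mod 2^8) → 10100000 = 160
0xD8 = 11011000
→ OR → 11111000 = 248
43 = 00101011
→ XOR → 11010011 = 211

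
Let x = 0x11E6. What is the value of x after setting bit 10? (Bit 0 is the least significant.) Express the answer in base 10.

x = 001000111100110
bit 10 is currently 0; set it via x | (1 << 10) = x | 1024
→ 001010111100110 = 5606

5606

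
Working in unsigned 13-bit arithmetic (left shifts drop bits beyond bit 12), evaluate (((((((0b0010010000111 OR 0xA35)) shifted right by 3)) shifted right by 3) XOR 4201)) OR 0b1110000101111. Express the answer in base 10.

7295

0b0010010000111 = 0010010000111
0xA35 = 0101000110101
→ OR → 0111010110111 = 3767
→ shifted right by 3 → 0000111010110 = 470
→ shifted right by 3 → 0000000111010 = 58
4201 = 1000001101001
→ XOR → 1000001010011 = 4179
0b1110000101111 = 1110000101111
→ OR → 1110001111111 = 7295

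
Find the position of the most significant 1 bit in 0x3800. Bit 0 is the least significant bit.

13

0x3800 = 11100000000000
The topmost 1 is at position 13 (since 2^13 = 8192 ≤ 14336 < 16384).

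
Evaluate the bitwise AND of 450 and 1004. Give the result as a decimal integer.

448

450 = 0111000010
1004 = 1111101100
AND → 0111000000 = 448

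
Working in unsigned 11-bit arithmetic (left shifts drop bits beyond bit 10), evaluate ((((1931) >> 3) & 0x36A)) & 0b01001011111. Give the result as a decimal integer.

64

1931 = 11110001011
→ >> 3 → 00011110001 = 241
0x36A = 01101101010
→ & → 00001100000 = 96
0b01001011111 = 01001011111
→ & → 00001000000 = 64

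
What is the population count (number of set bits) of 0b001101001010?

5

n = 1101001010
Count the 1s: 1 + 1 + 1 + 1 + 1 = 5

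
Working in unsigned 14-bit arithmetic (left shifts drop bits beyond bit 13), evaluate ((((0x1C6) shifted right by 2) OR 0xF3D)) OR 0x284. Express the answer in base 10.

0x1C6 = 00000111000110
→ shifted right by 2 → 00000001110001 = 113
0xF3D = 00111100111101
→ OR → 00111101111101 = 3965
0x284 = 00001010000100
→ OR → 00111111111101 = 4093

4093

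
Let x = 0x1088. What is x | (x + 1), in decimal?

x = 1000010001000 = 4232
x + 1 = 1000010001001
OR    = 1000010001001 = 4233
(x | (x + 1) sets the lowest cleared bit.)

4233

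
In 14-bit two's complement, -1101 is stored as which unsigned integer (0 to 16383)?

1101 in 14 bits: 00010001001101
Invert: 11101110110010
Add 1:  11101110110011 = 15283
(Check: 2^14 - 1101 = 16384 - 1101 = 15283.)

15283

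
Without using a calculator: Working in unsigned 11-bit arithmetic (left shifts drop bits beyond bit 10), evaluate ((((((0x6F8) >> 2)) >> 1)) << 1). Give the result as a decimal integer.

446

0x6F8 = 11011111000
→ >> 2 → 00110111110 = 446
→ >> 1 → 00011011111 = 223
→ << 1 (mod 2^11) → 00110111110 = 446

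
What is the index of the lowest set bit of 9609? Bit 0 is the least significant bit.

9609 = 10010110001001
Trailing zeros: 0, so the lowest set bit is bit 0 (value 1).

0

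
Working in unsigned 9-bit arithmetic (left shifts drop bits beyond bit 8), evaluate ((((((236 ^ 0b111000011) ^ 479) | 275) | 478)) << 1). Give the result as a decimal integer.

236 = 011101100
0b111000011 = 111000011
→ ^ → 100101111 = 303
479 = 111011111
→ ^ → 011110000 = 240
275 = 100010011
→ | → 111110011 = 499
478 = 111011110
→ | → 111111111 = 511
→ << 1 (mod 2^9) → 111111110 = 510

510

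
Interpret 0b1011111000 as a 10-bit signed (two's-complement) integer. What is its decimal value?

pattern = 1011111000 (MSB is 1 ⇒ negative)
Invert: 0100000111, add 1 → 0100001000 = 264, so the value is -264.
(Equivalently: 760 - 2^10 = 760 - 1024 = -264.)

-264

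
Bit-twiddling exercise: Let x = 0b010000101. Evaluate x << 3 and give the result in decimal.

1064

x = 00010000101
shift left by 3 → 10000101000 = 1064
(equivalently, 133 × 2^3 = 133 × 8)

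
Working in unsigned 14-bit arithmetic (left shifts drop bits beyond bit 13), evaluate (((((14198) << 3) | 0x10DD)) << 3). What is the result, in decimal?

8168

14198 = 11011101110110
→ << 3 (mod 2^14) → 11101110110000 = 15280
0x10DD = 01000011011101
→ | → 11101111111101 = 15357
→ << 3 (mod 2^14) → 01111111101000 = 8168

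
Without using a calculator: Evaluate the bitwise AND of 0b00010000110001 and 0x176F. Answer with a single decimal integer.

a = 0010000110001
0x176F = 1011101101111
AND → 0010000100001 = 1057

1057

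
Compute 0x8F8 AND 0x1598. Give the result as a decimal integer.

0x8F8 = 0100011111000
0x1598 = 1010110011000
AND → 0000010011000 = 152

152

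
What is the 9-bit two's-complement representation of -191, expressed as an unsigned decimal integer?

321

191 in 9 bits: 010111111
Invert: 101000000
Add 1:  101000001 = 321
(Check: 2^9 - 191 = 512 - 191 = 321.)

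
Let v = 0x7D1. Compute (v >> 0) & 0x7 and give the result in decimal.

1

v = 11111010001
Shift right by 0: 11111010001
Mask low 3 bits: 001 = 1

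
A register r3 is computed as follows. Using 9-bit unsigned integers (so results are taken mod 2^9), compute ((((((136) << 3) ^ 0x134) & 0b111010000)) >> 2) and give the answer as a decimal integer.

136 = 010001000
→ << 3 (mod 2^9) → 001000000 = 64
0x134 = 100110100
→ ^ → 101110100 = 372
0b111010000 = 111010000
→ & → 101010000 = 336
→ >> 2 → 001010100 = 84

84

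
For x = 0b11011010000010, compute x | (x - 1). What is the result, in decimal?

13955

x = 11011010000010 = 13954
x - 1 = 11011010000001
OR    = 11011010000011 = 13955
(x | (x - 1) sets all bits below the lowest set bit.)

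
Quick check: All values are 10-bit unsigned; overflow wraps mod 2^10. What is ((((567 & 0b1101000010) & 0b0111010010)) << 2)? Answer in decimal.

8

567 = 1000110111
0b1101000010 = 1101000010
→ & → 1000000010 = 514
0b0111010010 = 0111010010
→ & → 0000000010 = 2
→ << 2 (mod 2^10) → 0000001000 = 8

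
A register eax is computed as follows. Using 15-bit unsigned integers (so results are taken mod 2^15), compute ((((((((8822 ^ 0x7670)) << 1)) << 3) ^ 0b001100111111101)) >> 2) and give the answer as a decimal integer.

5735

8822 = 010001001110110
0x7670 = 111011001110000
→ ^ → 101010000000110 = 21510
→ << 1 (mod 2^15) → 010100000001100 = 10252
→ << 3 (mod 2^15) → 100000001100000 = 16480
0b001100111111101 = 001100111111101
→ ^ → 101100110011101 = 22941
→ >> 2 → 001011001100111 = 5735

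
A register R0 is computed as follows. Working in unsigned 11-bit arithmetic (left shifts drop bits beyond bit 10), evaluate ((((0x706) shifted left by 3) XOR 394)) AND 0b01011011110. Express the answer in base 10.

154

0x706 = 11100000110
→ shifted left by 3 (mod 2^11) → 00000110000 = 48
394 = 00110001010
→ XOR → 00110111010 = 442
0b01011011110 = 01011011110
→ AND → 00010011010 = 154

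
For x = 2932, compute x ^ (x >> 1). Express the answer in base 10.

x = 101101110100 = 2932
x>>1 = 010110111010
XOR  = 111011001110 = 3790
(x ^ (x >> 1) gives the standard binary-reflected Gray code of x.)

3790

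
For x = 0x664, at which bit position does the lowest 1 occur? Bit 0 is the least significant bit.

2

0x664 = 11001100100
Trailing zeros: 2, so the lowest set bit is bit 2 (value 4).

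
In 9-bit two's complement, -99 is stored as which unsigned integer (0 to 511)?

99 in 9 bits: 001100011
Invert: 110011100
Add 1:  110011101 = 413
(Check: 2^9 - 99 = 512 - 99 = 413.)

413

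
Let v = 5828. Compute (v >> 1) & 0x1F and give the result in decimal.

v = 1011011000100
Shift right by 1: 101101100010
Mask low 5 bits: 00010 = 2

2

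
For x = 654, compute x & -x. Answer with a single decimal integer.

2

x = 1010001110 = 654
-x (two's complement) = …0101110010
AND   = 0000000010 = 2
(x & -x isolates the lowest set bit of x.)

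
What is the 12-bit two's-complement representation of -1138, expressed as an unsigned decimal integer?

2958

1138 in 12 bits: 010001110010
Invert: 101110001101
Add 1:  101110001110 = 2958
(Check: 2^12 - 1138 = 4096 - 1138 = 2958.)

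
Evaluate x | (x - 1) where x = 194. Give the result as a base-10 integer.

x = 11000010 = 194
x - 1 = 11000001
OR    = 11000011 = 195
(x | (x - 1) sets all bits below the lowest set bit.)

195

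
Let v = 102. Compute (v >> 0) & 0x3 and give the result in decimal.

v = 001100110
Shift right by 0: 001100110
Mask low 2 bits: 10 = 2

2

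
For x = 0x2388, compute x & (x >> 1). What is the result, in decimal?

384

x = 10001110001000 = 9096
x>>1 = 01000111000100
AND  = 00000110000000 = 384
(x & (x >> 1) has a 1 wherever x has two consecutive 1 bits.)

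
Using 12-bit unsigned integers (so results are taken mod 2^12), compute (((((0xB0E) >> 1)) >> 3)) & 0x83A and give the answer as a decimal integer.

0xB0E = 101100001110
→ >> 1 → 010110000111 = 1415
→ >> 3 → 000010110000 = 176
0x83A = 100000111010
→ & → 000000110000 = 48

48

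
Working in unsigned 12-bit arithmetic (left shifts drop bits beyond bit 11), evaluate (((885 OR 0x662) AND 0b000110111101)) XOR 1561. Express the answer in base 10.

885 = 001101110101
0x662 = 011001100010
→ OR → 011101110111 = 1911
0b000110111101 = 000110111101
→ AND → 000100110101 = 309
1561 = 011000011001
→ XOR → 011100101100 = 1836

1836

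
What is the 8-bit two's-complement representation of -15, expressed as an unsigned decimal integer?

241

15 in 8 bits: 00001111
Invert: 11110000
Add 1:  11110001 = 241
(Check: 2^8 - 15 = 256 - 15 = 241.)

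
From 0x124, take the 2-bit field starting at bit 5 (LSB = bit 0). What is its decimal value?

v = 00100100100
Shift right by 5: 001001
Mask low 2 bits: 01 = 1

1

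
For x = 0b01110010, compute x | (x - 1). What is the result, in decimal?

x = 1110010 = 114
x - 1 = 1110001
OR    = 1110011 = 115
(x | (x - 1) sets all bits below the lowest set bit.)

115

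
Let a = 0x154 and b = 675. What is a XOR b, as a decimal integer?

0x154 = 0101010100
675 = 1010100011
XOR → 1111110111 = 1015

1015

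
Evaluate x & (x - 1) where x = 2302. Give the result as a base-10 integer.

2300

x = 100011111110 = 2302
x - 1 = 100011111101
AND   = 100011111100 = 2300
(x & (x - 1) clears the lowest set bit of x.)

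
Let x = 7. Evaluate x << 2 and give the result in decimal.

7 = 00111
shift left by 2 → 11100 = 28
(equivalently, 7 × 2^2 = 7 × 4)

28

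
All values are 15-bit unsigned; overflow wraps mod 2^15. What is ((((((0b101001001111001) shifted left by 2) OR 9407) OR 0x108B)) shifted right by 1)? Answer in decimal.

0b101001001111001 = 101001001111001
→ shifted left by 2 (mod 2^15) → 100100111100100 = 18916
9407 = 010010010111111
→ OR → 110110111111111 = 28159
0x108B = 001000010001011
→ OR → 111110111111111 = 32255
→ shifted right by 1 → 011111011111111 = 16127

16127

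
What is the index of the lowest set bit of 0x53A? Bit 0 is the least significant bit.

1

0x53A = 10100111010
Trailing zeros: 1, so the lowest set bit is bit 1 (value 2).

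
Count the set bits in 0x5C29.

0x5C29 = 101110000101001
Count the 1s: 1 + 1 + 1 + 1 + 1 + 1 + 1 = 7

7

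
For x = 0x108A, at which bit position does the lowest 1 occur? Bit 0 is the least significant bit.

1

0x108A = 1000010001010
Trailing zeros: 1, so the lowest set bit is bit 1 (value 2).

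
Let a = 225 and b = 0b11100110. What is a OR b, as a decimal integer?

231

225 = 11100001
b = 11100110
 OR → 11100111 = 231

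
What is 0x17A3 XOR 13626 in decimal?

0x17A3 = 01011110100011
13626 = 11010100111010
XOR → 10001010011001 = 8857

8857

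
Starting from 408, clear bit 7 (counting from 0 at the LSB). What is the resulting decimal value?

x = 110011000
bit 7 is currently 1; clear it via x & ~(1 << 7) = x & ~128
→ 100011000 = 280

280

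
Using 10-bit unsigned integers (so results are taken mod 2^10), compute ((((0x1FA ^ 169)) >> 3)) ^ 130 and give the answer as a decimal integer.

0x1FA = 0111111010
169 = 0010101001
→ ^ → 0101010011 = 339
→ >> 3 → 0000101010 = 42
130 = 0010000010
→ ^ → 0010101000 = 168

168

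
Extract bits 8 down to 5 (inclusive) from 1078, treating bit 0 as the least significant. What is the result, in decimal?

1

v = 010000110110
Shift right by 5: 0100001
Mask low 4 bits: 0001 = 1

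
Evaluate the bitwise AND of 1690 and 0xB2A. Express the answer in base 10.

522

1690 = 011010011010
0xB2A = 101100101010
AND → 001000001010 = 522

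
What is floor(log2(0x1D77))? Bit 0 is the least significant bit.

12

0x1D77 = 1110101110111
The topmost 1 is at position 12 (since 2^12 = 4096 ≤ 7543 < 8192).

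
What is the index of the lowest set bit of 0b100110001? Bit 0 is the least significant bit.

0

0b100110001 = 100110001
Trailing zeros: 0, so the lowest set bit is bit 0 (value 1).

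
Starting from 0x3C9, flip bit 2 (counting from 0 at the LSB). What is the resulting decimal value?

x = 01111001001
bit 2 is currently 0; toggle it via x ^ (1 << 2) = x ^ 4
→ 01111001101 = 973

973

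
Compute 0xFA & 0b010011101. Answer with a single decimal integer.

152

0xFA = 11111010
b = 10011101
AND → 10011000 = 152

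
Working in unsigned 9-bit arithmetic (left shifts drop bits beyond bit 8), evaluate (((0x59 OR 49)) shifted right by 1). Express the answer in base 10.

0x59 = 001011001
49 = 000110001
→ OR → 001111001 = 121
→ shifted right by 1 → 000111100 = 60

60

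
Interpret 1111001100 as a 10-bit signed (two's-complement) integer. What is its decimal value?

pattern = 1111001100 (MSB is 1 ⇒ negative)
Invert: 0000110011, add 1 → 0000110100 = 52, so the value is -52.
(Equivalently: 972 - 2^10 = 972 - 1024 = -52.)

-52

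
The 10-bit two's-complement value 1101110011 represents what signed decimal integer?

pattern = 1101110011 (MSB is 1 ⇒ negative)
Invert: 0010001100, add 1 → 0010001101 = 141, so the value is -141.
(Equivalently: 883 - 2^10 = 883 - 1024 = -141.)

-141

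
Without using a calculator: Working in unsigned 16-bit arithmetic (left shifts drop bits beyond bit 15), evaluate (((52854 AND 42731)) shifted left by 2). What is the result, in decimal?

6536

52854 = 1100111001110110
42731 = 1010011011101011
→ AND → 1000011001100010 = 34402
→ shifted left by 2 (mod 2^16) → 0001100110001000 = 6536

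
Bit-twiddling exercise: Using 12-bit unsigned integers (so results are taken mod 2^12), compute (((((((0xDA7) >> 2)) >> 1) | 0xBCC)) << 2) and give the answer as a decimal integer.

0xDA7 = 110110100111
→ >> 2 → 001101101001 = 873
→ >> 1 → 000110110100 = 436
0xBCC = 101111001100
→ | → 101111111100 = 3068
→ << 2 (mod 2^12) → 111111110000 = 4080

4080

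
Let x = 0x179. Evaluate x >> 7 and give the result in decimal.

0x179 = 101111001
shift right by 7 → 000000010 = 2
(equivalently, floor(377 / 128))

2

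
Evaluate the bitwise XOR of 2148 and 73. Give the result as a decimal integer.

2148 = 100001100100
73 = 000001001001
XOR → 100000101101 = 2093

2093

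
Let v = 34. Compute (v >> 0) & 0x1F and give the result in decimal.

v = 00100010
Shift right by 0: 00100010
Mask low 5 bits: 00010 = 2

2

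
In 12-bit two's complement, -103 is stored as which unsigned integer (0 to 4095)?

3993

103 in 12 bits: 000001100111
Invert: 111110011000
Add 1:  111110011001 = 3993
(Check: 2^12 - 103 = 4096 - 103 = 3993.)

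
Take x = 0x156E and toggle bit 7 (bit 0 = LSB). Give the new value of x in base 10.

5614

x = 01010101101110
bit 7 is currently 0; toggle it via x ^ (1 << 7) = x ^ 128
→ 01010111101110 = 5614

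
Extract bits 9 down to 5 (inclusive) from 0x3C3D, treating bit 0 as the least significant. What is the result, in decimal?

v = 11110000111101
Shift right by 5: 111100001
Mask low 5 bits: 00001 = 1

1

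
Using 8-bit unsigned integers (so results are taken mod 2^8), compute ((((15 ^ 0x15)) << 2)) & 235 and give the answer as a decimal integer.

15 = 00001111
0x15 = 00010101
→ ^ → 00011010 = 26
→ << 2 (mod 2^8) → 01101000 = 104
235 = 11101011
→ & → 01101000 = 104

104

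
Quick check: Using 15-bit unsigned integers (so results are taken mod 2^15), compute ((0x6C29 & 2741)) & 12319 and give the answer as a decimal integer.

1

0x6C29 = 110110000101001
2741 = 000101010110101
→ & → 000100000100001 = 2081
12319 = 011000000011111
→ & → 000000000000001 = 1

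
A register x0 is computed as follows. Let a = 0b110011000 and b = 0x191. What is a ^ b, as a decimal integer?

9

a = 110011000
0x191 = 110010001
XOR → 000001001 = 9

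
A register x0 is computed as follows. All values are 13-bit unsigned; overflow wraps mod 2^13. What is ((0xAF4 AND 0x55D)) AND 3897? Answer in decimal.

0xAF4 = 0101011110100
0x55D = 0010101011101
→ AND → 0000001010100 = 84
3897 = 0111100111001
→ AND → 0000000010000 = 16

16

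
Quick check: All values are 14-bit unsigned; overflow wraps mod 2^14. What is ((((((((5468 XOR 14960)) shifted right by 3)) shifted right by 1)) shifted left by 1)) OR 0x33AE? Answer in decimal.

5468 = 01010101011100
14960 = 11101001110000
→ XOR → 10111100101100 = 12076
→ shifted right by 3 → 00010111100101 = 1509
→ shifted right by 1 → 00001011110010 = 754
→ shifted left by 1 (mod 2^14) → 00010111100100 = 1508
0x33AE = 11001110101110
→ OR → 11011111101110 = 14318

14318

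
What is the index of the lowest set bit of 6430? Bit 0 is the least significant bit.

6430 = 1100100011110
Trailing zeros: 1, so the lowest set bit is bit 1 (value 2).

1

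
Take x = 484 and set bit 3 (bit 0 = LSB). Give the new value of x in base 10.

x = 00111100100
bit 3 is currently 0; set it via x | (1 << 3) = x | 8
→ 00111101100 = 492

492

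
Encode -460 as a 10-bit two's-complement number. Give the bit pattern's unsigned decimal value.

460 in 10 bits: 0111001100
Invert: 1000110011
Add 1:  1000110100 = 564
(Check: 2^10 - 460 = 1024 - 460 = 564.)

564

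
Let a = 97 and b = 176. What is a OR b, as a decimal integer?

97 = 01100001
176 = 10110000
 OR → 11110001 = 241

241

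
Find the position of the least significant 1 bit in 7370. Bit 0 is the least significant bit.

7370 = 1110011001010
Trailing zeros: 1, so the lowest set bit is bit 1 (value 2).

1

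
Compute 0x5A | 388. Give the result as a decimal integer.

478

0x5A = 001011010
388 = 110000100
 OR → 111011110 = 478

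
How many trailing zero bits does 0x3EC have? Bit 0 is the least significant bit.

0x3EC = 1111101100
Trailing zeros: 2, so the lowest set bit is bit 2 (value 4).

2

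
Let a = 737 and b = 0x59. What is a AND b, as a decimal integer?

65

737 = 1011100001
0x59 = 0001011001
AND → 0001000001 = 65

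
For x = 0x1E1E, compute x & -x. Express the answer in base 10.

2

x = 1111000011110 = 7710
-x (two's complement) = …0000111100010
AND   = 0000000000010 = 2
(x & -x isolates the lowest set bit of x.)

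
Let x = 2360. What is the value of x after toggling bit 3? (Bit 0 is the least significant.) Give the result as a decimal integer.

2352

x = 100100111000
bit 3 is currently 1; toggle it via x ^ (1 << 3) = x ^ 8
→ 100100110000 = 2352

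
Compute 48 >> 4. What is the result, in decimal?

48 = 110000
shift right by 4 → 000011 = 3
(equivalently, floor(48 / 16))

3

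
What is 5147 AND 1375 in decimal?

5147 = 1010000011011
1375 = 0010101011111
AND → 0010000011011 = 1051

1051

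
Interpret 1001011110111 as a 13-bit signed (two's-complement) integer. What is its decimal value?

-3337

pattern = 1001011110111 (MSB is 1 ⇒ negative)
Invert: 0110100001000, add 1 → 0110100001001 = 3337, so the value is -3337.
(Equivalently: 4855 - 2^13 = 4855 - 8192 = -3337.)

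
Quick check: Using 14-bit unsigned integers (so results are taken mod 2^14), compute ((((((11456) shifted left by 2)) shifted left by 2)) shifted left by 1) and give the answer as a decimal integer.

6144

11456 = 10110011000000
→ shifted left by 2 (mod 2^14) → 11001100000000 = 13056
→ shifted left by 2 (mod 2^14) → 00110000000000 = 3072
→ shifted left by 1 (mod 2^14) → 01100000000000 = 6144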